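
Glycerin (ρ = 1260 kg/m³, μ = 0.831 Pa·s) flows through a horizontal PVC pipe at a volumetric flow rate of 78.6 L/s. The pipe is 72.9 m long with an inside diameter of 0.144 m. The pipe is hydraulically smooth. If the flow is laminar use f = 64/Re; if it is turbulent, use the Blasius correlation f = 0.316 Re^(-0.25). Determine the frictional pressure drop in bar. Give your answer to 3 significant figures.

ΔP ≈ 4.51 bar

Q = 78.6 L/s = 78.6/1000 = 0.0786 m³/s.
Cross-sectional area A = πD²/4 = π(0.144)²/4 = 0.01629 m²; mean velocity V = Q/A = 0.0786/0.01629 = 4.826 m/s.
Reynolds number Re = ρVD/μ = 1260 · 4.826 · 0.144 / 0.831 = 1054.
Re < 2300 → laminar flow, so f = 64/Re = 64/1054 = 0.06074 (the turbulent correlation is not needed).
Darcy-Weisbach: ΔP = f(L/D)(ρV²/2) = 0.06074·(72.9/0.144)·(1260·4.826²/2) = 0.06074·506.3·1.467e+04 = 4.512e+05 Pa.
ΔP = 4.512e+05 Pa = 4.51 bar.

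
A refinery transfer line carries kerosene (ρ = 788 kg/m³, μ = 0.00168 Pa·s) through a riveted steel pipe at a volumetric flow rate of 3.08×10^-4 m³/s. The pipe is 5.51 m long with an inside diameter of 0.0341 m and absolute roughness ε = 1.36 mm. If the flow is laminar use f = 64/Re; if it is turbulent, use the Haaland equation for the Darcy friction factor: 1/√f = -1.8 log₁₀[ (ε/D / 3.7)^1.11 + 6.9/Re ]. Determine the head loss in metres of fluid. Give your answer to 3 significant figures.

h_f ≈ 0.0652 m

Cross-sectional area A = πD²/4 = π(0.0341)²/4 = 0.0009133 m²; mean velocity V = Q/A = 0.000308/0.0009133 = 0.3373 m/s.
Reynolds number Re = ρVD/μ = 788 · 0.3373 · 0.0341 / 0.00168 = 5394.
Re > 4000 → turbulent. Relative roughness ε/D = 0.00136/0.0341 = 0.0399. Haaland: 1/√f = -1.8 log₁₀[(0.0399/3.7)^1.11 + 6.9/5394] = -1.8 log₁₀[0.00655 + 0.00128] = 3.791, so f = 0.06957.
Darcy-Weisbach: ΔP = f(L/D)(ρV²/2) = 0.06957·(5.51/0.0341)·(788·0.3373²/2) = 0.06957·161.6·44.81 = 503.7 Pa.
Head loss h_f = ΔP/(ρg) = 503.7/(788·9.81) = 0.0652 m.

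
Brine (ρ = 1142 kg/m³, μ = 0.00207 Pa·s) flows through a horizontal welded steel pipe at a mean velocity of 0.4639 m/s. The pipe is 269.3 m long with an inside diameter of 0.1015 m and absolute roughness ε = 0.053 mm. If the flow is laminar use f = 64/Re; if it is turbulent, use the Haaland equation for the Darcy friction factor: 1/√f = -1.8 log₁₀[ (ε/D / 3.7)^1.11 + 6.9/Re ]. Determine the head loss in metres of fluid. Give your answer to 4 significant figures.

Reynolds number Re = ρVD/μ = 1142 · 0.4639 · 0.1015 / 0.00207 = 2.598e+04.
Re > 4000 → turbulent. Relative roughness ε/D = 5.3e-05/0.1015 = 0.000522. Haaland: 1/√f = -1.8 log₁₀[(0.000522/3.7)^1.11 + 6.9/2.598e+04] = -1.8 log₁₀[5.32e-05 + 0.000266] = 6.294, so f = 0.02525.
Darcy-Weisbach: ΔP = f(L/D)(ρV²/2) = 0.02525·(269.3/0.1015)·(1142·0.4639²/2) = 0.02525·2653·122.9 = 8231 Pa.
Head loss h_f = ΔP/(ρg) = 8231/(1142·9.81) = 0.7347 m.

h_f ≈ 0.7347 m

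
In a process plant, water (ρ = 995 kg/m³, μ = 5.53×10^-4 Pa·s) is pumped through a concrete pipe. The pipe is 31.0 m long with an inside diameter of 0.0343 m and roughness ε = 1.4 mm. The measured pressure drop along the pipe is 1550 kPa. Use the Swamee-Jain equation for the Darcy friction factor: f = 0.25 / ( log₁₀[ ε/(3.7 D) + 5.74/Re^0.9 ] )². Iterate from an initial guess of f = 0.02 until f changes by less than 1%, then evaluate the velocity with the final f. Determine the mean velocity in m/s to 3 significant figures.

Rearranging Darcy-Weisbach: V = √(2·ΔP·D/(f·L·ρ)). With ε/D = 0.0014/0.0343 = 0.0408, iterate starting from f = 0.02:
  f = 0.02 → V = √(2·1.55e+06·0.0343/(0.02·31·995)) = 13.13 m/s; Re = ρVD/μ = 8.102e+05; f → 0.06532
  f = 0.06532 → V = 7.264 m/s; Re = 4.483e+05; f → 0.06538
Converged (Δf/f < 1%). With the final f = 0.06538: V = √(2·1.55e+06·0.0343/(0.06538·31·995)) = 7.262 m/s.

V ≈ 7.26 m/s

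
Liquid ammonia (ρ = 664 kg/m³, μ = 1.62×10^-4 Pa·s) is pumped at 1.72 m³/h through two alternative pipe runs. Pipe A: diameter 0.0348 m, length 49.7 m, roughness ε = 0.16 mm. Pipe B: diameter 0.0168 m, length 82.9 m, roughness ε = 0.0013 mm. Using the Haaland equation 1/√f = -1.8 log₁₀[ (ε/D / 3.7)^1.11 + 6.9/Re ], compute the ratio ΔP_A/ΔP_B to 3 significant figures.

Pipe A: V = Q/A = 0.0004778/0.0009511 = 0.5023 m/s; Re = 7.165e+04; ε/D = 0.0046; Haaland → f = 0.03091; ΔP_A = f(L/D)(ρV²/2) = 3697 Pa.
Pipe B: V = Q/A = 0.0004778/0.0002217 = 2.155 m/s; Re = 1.484e+05; ε/D = 7.74e-05; Haaland → f = 0.01687; ΔP_B = f(L/D)(ρV²/2) = 1.284e+05 Pa.
ΔP_A/ΔP_B = 3697/1.284e+05 = 0.0288.

ΔP_A/ΔP_B ≈ 0.0288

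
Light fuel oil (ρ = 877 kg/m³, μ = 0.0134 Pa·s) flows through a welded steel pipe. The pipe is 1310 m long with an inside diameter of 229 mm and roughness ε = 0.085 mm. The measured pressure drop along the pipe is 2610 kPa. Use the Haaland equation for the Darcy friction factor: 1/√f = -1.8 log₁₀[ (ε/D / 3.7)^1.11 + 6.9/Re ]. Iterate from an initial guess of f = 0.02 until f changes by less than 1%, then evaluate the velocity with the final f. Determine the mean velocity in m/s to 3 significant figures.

Rearranging Darcy-Weisbach: V = √(2·ΔP·D/(f·L·ρ)). With ε/D = 8.5e-05/0.229 = 0.000371, iterate starting from f = 0.02:
  f = 0.02 → V = √(2·2.61e+06·0.229/(0.02·1310·877)) = 7.213 m/s; Re = ρVD/μ = 1.081e+05; f → 0.0193
  f = 0.0193 → V = 7.342 m/s; Re = 1.1e+05; f → 0.01925
Converged (Δf/f < 1%). With the final f = 0.01925: V = √(2·2.61e+06·0.229/(0.01925·1310·877)) = 7.351 m/s.

V ≈ 7.35 m/s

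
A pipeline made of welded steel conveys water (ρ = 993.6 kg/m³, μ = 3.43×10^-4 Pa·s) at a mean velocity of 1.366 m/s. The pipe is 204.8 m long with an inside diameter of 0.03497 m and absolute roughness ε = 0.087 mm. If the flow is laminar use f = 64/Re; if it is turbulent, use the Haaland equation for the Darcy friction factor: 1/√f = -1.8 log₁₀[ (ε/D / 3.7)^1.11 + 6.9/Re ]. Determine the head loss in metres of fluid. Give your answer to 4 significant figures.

Reynolds number Re = ρVD/μ = 993.6 · 1.366 · 0.03497 / 0.000343 = 1.384e+05.
Re > 4000 → turbulent. Relative roughness ε/D = 8.7e-05/0.03497 = 0.00249. Haaland: 1/√f = -1.8 log₁₀[(0.00249/3.7)^1.11 + 6.9/1.384e+05] = -1.8 log₁₀[0.000301 + 4.99e-05] = 6.219, so f = 0.02586.
Darcy-Weisbach: ΔP = f(L/D)(ρV²/2) = 0.02586·(204.8/0.03497)·(993.6·1.366²/2) = 0.02586·5856·927 = 1.404e+05 Pa.
Head loss h_f = ΔP/(ρg) = 1.404e+05/(993.6·9.81) = 14.40 m.

h_f ≈ 14.40 m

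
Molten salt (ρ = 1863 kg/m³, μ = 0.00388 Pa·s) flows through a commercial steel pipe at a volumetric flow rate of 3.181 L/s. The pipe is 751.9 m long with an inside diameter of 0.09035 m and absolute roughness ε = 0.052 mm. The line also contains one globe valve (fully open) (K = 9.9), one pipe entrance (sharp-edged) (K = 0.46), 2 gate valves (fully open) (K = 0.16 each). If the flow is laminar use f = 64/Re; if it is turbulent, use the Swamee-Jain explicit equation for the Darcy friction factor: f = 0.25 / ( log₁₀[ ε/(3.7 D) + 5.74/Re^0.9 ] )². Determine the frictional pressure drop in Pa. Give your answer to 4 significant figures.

ΔP ≈ 53530 Pa

Q = 3.181 L/s = 3.181/1000 = 0.003181 m³/s.
Cross-sectional area A = πD²/4 = π(0.09035)²/4 = 0.006411 m²; mean velocity V = Q/A = 0.003181/0.006411 = 0.4962 m/s.
Reynolds number Re = ρVD/μ = 1863 · 0.4962 · 0.09035 / 0.00388 = 2.152e+04.
Re > 4000 → turbulent. Relative roughness ε/D = 5.2e-05/0.09035 = 0.000576. Swamee-Jain: f = 0.25/(log₁₀[0.000576/3.7 + 5.74/2.152e+04^0.9])² = 0.25/(log₁₀[0.000156 + 0.000723])² = 0.25/(-3.056)² = 0.02677.
Total minor-loss coefficient ΣK = 1·9.9 + 1·0.46 + 2·0.16 = 10.7.
ΔP = [f·L/D + ΣK]·(ρV²/2) = [0.02677·751.9/0.09035 + 10.7]·(1863·0.4962²/2) = [222.8 + 10.7]·229.3 = 5.353e+04 Pa.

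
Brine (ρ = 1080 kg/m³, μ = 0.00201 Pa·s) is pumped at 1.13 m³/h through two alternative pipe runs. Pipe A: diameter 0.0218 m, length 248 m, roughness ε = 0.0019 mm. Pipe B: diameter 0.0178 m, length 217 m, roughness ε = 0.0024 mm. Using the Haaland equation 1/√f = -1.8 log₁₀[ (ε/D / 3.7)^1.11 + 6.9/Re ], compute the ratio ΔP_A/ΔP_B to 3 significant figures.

Pipe A: V = Q/A = 0.0003139/0.0003733 = 0.841 m/s; Re = 9850; ε/D = 8.72e-05; Haaland → f = 0.0311; ΔP_A = f(L/D)(ρV²/2) = 1.351e+05 Pa.
Pipe B: V = Q/A = 0.0003139/0.0002488 = 1.261 m/s; Re = 1.206e+04; ε/D = 0.000135; Haaland → f = 0.02952; ΔP_B = f(L/D)(ρV²/2) = 3.091e+05 Pa.
ΔP_A/ΔP_B = 1.351e+05/3.091e+05 = 0.437.

ΔP_A/ΔP_B ≈ 0.437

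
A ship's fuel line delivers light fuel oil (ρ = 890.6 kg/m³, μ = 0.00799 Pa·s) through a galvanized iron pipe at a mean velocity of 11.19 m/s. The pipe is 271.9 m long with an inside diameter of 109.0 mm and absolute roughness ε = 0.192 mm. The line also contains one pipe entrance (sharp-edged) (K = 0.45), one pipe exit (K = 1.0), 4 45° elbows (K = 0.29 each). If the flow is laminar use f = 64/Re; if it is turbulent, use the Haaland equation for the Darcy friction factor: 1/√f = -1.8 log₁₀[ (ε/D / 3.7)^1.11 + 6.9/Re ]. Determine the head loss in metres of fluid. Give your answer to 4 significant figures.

Reynolds number Re = ρVD/μ = 890.6 · 11.19 · 0.109 / 0.00799 = 1.36e+05.
Re > 4000 → turbulent. Relative roughness ε/D = 0.000192/0.109 = 0.00176. Haaland: 1/√f = -1.8 log₁₀[(0.00176/3.7)^1.11 + 6.9/1.36e+05] = -1.8 log₁₀[0.000205 + 5.08e-05] = 6.465, so f = 0.02392.
Total minor-loss coefficient ΣK = 1·0.45 + 1·1 + 4·0.29 = 2.61.
ΔP = [f·L/D + ΣK]·(ρV²/2) = [0.02392·271.9/0.109 + 2.61]·(890.6·11.19²/2) = [59.68 + 2.61]·5.576e+04 = 3.473e+06 Pa.
Head loss h_f = ΔP/(ρg) = 3.473e+06/(890.6·9.81) = 397.5 m.

h_f ≈ 397.5 m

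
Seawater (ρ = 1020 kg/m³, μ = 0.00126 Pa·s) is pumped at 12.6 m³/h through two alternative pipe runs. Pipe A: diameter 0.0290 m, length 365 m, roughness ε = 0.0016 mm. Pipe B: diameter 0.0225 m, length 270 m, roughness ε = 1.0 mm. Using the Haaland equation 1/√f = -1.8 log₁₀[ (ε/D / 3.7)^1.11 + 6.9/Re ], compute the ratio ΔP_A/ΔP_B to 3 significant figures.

Pipe A: V = Q/A = 0.0035/0.0006605 = 5.299 m/s; Re = 1.244e+05; ε/D = 5.52e-05; Haaland → f = 0.01731; ΔP_A = f(L/D)(ρV²/2) = 3.119e+06 Pa.
Pipe B: V = Q/A = 0.0035/0.0003976 = 8.803 m/s; Re = 1.603e+05; ε/D = 0.0444; Haaland → f = 0.06809; ΔP_B = f(L/D)(ρV²/2) = 3.229e+07 Pa.
ΔP_A/ΔP_B = 3.119e+06/3.229e+07 = 0.0966.

ΔP_A/ΔP_B ≈ 0.0966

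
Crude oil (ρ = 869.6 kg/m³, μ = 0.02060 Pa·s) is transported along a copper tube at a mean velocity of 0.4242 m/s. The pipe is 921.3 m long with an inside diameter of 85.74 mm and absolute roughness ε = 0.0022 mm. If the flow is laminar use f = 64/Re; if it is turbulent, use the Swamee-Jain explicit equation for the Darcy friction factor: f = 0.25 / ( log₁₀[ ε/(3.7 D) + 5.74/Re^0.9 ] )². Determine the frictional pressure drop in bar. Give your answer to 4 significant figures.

Reynolds number Re = ρVD/μ = 869.6 · 0.4242 · 0.08574 / 0.0206 = 1535.
Re < 2300 → laminar flow, so f = 64/Re = 64/1535 = 0.04168 (the turbulent correlation is not needed).
Darcy-Weisbach: ΔP = f(L/D)(ρV²/2) = 0.04168·(921.3/0.08574)·(869.6·0.4242²/2) = 0.04168·1.075e+04·78.24 = 3.504e+04 Pa.
ΔP = 3.504e+04 Pa = 0.3504 bar.

ΔP ≈ 0.3504 bar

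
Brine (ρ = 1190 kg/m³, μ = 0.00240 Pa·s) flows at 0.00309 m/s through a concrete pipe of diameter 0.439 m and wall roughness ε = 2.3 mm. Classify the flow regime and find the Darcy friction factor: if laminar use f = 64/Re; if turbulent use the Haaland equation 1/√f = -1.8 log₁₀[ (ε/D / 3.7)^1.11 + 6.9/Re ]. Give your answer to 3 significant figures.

Re = ρVD/μ = 1190·0.00309·0.439/0.0024 = 672.6.
Re < 2300 → laminar, so f = 64/Re = 0.09515 (roughness is irrelevant in laminar flow).

f ≈ 0.0952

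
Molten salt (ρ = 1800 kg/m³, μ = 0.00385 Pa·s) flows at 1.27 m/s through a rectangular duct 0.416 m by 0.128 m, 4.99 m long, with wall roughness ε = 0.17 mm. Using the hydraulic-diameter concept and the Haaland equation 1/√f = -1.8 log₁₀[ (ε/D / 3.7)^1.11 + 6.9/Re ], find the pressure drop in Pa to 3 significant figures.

ΔP ≈ 784 Pa

Hydraulic diameter D_h = 4A/P = 4·(0.416·0.128)/(2·(0.416+0.128)) = 0.213/1.088 = 0.1958 m.
Re = ρVD_h/μ = 1800·1.27·0.1958/0.00385 = 1.162e+05.
ε/D_h = 0.00017/0.1958 = 0.000868; Haaland gives 1/√f = -1.8 log₁₀[9.36e-05+5.94e-05] = 6.868, so f = 0.0212.
ΔP = f(L/D_h)(ρV²/2) = 0.0212·4.99/0.1958·1452 = 784.5 Pa.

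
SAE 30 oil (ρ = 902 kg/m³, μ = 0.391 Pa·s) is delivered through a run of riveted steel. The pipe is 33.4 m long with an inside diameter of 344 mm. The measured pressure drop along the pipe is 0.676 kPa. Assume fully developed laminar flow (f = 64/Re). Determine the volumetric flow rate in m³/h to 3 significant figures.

For laminar flow, f = 64/Re with Re = ρVD/μ, so Darcy-Weisbach reduces to ΔP = 32μLV/D². Solving for V: V = ΔP·D²/(32μL) = 676·(0.344)²/(32·0.391·33.4) = 0.1914 m/s.
Check: Re = ρVD/μ = 902·0.1914·0.344/0.391 = 151.9 < 2300, so the laminar assumption holds.
Q = V·A = 0.1914·(π/4·0.344²) = 0.01779 m³/s = 64.0 m³/h.

Q ≈ 64.0 m³/h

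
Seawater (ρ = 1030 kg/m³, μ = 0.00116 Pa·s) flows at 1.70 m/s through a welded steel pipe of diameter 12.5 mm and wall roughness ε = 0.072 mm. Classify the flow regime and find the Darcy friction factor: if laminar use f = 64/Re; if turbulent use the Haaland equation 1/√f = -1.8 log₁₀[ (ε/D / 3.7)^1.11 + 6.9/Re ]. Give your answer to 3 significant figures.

f ≈ 0.0355

Re = ρVD/μ = 1030·1.7·0.0125/0.00116 = 1.887e+04.
Re > 4000 → turbulent. ε/D = 7.2e-05/0.0125 = 0.00576; Haaland: 1/√f = -1.8 log₁₀[0.000764 + 0.000366] = 5.304, so f = 0.03554.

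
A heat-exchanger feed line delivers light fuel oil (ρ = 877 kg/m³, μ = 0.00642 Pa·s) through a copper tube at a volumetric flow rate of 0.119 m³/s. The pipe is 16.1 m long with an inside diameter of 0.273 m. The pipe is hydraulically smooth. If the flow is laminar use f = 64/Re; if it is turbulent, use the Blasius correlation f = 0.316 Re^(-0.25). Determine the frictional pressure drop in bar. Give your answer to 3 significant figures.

ΔP ≈ 0.0204 bar

Cross-sectional area A = πD²/4 = π(0.273)²/4 = 0.05853 m²; mean velocity V = Q/A = 0.119/0.05853 = 2.033 m/s.
Reynolds number Re = ρVD/μ = 877 · 2.033 · 0.273 / 0.00642 = 7.582e+04.
Re > 4000 → turbulent. Smooth-pipe (Blasius): f = 0.316 Re^(-0.25) = 0.316/(7.582e+04)^0.25 = 0.01904.
Darcy-Weisbach: ΔP = f(L/D)(ρV²/2) = 0.01904·(16.1/0.273)·(877·2.033²/2) = 0.01904·58.97·1812 = 2035 Pa.
ΔP = 2035 Pa = 0.0204 bar.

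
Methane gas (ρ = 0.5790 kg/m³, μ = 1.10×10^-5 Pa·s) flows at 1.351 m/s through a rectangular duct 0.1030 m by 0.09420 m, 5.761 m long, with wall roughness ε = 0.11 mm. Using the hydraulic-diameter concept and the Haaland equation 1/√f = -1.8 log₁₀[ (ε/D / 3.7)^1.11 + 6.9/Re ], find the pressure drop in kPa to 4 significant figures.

Hydraulic diameter D_h = 4A/P = 4·(0.103·0.0942)/(2·(0.103+0.0942)) = 0.03881/0.3944 = 0.0984 m.
Re = ρVD_h/μ = 0.579·1.351·0.0984/1.1e-05 = 6998.
ε/D_h = 0.00011/0.0984 = 0.00112; Haaland gives 1/√f = -1.8 log₁₀[0.000124+0.000986] = 5.318, so f = 0.03535.
ΔP = f(L/D_h)(ρV²/2) = 0.03535·5.761/0.0984·0.5284 = 1.094 Pa.
ΔP = 0.001094 kPa.

ΔP ≈ 0.001094 kPa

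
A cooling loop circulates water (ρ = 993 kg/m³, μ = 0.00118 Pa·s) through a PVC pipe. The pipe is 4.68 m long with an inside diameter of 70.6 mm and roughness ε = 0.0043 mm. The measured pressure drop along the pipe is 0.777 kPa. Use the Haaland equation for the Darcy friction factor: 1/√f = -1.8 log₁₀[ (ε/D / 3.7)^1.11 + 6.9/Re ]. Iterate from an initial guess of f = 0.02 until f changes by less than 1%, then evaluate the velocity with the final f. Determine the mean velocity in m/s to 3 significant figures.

Rearranging Darcy-Weisbach: V = √(2·ΔP·D/(f·L·ρ)). With ε/D = 4.3e-06/0.0706 = 6.09e-05, iterate starting from f = 0.02:
  f = 0.02 → V = √(2·777·0.0706/(0.02·4.68·993)) = 1.086 m/s; Re = ρVD/μ = 6.455e+04; f → 0.01977
  f = 0.01977 → V = 1.093 m/s; Re = 6.493e+04; f → 0.01974
Converged (Δf/f < 1%). With the final f = 0.01974: V = √(2·777·0.0706/(0.01974·4.68·993)) = 1.094 m/s.

V ≈ 1.09 m/s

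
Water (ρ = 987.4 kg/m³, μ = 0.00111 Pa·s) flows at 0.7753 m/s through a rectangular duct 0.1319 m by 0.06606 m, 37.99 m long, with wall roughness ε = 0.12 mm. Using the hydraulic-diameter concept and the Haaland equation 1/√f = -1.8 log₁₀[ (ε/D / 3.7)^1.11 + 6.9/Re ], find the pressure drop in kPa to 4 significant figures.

Hydraulic diameter D_h = 4A/P = 4·(0.1319·0.06606)/(2·(0.1319+0.06606)) = 0.03485/0.3959 = 0.08803 m.
Re = ρVD_h/μ = 987.4·0.7753·0.08803/0.00111 = 6.071e+04.
ε/D_h = 0.00012/0.08803 = 0.00136; Haaland gives 1/√f = -1.8 log₁₀[0.000154+0.000114] = 6.429, so f = 0.02419.
ΔP = f(L/D_h)(ρV²/2) = 0.02419·37.99/0.08803·296.8 = 3098 Pa.
ΔP = 3.098 kPa.

ΔP ≈ 3.098 kPa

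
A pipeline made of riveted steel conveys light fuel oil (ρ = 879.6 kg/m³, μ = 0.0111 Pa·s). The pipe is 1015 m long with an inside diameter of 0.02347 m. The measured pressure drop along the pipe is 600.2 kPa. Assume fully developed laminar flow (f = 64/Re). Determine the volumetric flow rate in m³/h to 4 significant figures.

For laminar flow, f = 64/Re with Re = ρVD/μ, so Darcy-Weisbach reduces to ΔP = 32μLV/D². Solving for V: V = ΔP·D²/(32μL) = 6.002e+05·(0.02347)²/(32·0.0111·1015) = 0.917 m/s.
Check: Re = ρVD/μ = 879.6·0.917·0.02347/0.0111 = 1706 < 2300, so the laminar assumption holds.
Q = V·A = 0.917·(π/4·0.02347²) = 0.0003967 m³/s = 1.428 m³/h.

Q ≈ 1.428 m³/h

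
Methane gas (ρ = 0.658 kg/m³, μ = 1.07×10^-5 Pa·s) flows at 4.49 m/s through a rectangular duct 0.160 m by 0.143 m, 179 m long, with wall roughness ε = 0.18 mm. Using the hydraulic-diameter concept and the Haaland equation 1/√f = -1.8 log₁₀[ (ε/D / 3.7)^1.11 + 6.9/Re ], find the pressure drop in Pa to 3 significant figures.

Hydraulic diameter D_h = 4A/P = 4·(0.16·0.143)/(2·(0.16+0.143)) = 0.09152/0.606 = 0.151 m.
Re = ρVD_h/μ = 0.658·4.49·0.151/1.07e-05 = 4.17e+04.
ε/D_h = 0.00018/0.151 = 0.00119; Haaland gives 1/√f = -1.8 log₁₀[0.000133+0.000165] = 6.345, so f = 0.02484.
ΔP = f(L/D_h)(ρV²/2) = 0.02484·179/0.151·6.633 = 195.3 Pa.

ΔP ≈ 195 Pa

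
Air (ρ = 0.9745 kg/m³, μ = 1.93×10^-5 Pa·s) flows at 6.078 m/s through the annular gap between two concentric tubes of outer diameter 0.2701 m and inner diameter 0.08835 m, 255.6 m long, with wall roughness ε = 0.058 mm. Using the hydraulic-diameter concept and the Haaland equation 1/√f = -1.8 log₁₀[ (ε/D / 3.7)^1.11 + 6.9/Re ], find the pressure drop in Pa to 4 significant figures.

ΔP ≈ 537.9 Pa

Hydraulic diameter D_h = 4A/P = D_o - D_i = 0.2701 - 0.08835 = 0.1818 m.
Re = ρVD_h/μ = 0.9745·6.078·0.1818/1.93e-05 = 5.578e+04.
ε/D_h = 5.8e-05/0.1818 = 0.000319; Haaland gives 1/√f = -1.8 log₁₀[3.08e-05+0.000124] = 6.86, so f = 0.02125.
ΔP = f(L/D_h)(ρV²/2) = 0.02125·255.6/0.1818·18 = 537.9 Pa.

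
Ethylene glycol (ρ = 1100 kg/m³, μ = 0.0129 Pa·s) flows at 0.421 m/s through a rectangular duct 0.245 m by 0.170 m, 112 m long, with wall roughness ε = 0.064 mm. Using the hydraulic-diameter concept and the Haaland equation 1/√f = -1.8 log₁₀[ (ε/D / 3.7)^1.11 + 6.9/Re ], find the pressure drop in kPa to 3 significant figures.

ΔP ≈ 1.86 kPa

Hydraulic diameter D_h = 4A/P = 4·(0.245·0.17)/(2·(0.245+0.17)) = 0.1666/0.83 = 0.2007 m.
Re = ρVD_h/μ = 1100·0.421·0.2007/0.0129 = 7206.
ε/D_h = 6.4e-05/0.2007 = 0.000319; Haaland gives 1/√f = -1.8 log₁₀[3.08e-05+0.000958] = 5.409, so f = 0.03418.
ΔP = f(L/D_h)(ρV²/2) = 0.03418·112/0.2007·97.48 = 1859 Pa.
ΔP = 1.86 kPa.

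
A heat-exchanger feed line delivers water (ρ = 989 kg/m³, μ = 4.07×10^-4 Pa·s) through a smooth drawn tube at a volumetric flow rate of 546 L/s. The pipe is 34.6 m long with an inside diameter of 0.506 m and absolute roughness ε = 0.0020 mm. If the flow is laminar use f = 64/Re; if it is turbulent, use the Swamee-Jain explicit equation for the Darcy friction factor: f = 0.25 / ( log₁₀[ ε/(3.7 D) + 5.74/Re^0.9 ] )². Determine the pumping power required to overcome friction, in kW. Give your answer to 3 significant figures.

Q = 546 L/s = 546/1000 = 0.546 m³/s.
Cross-sectional area A = πD²/4 = π(0.506)²/4 = 0.2011 m²; mean velocity V = Q/A = 0.546/0.2011 = 2.715 m/s.
Reynolds number Re = ρVD/μ = 989 · 2.715 · 0.506 / 0.000407 = 3.339e+06.
Re > 4000 → turbulent. Relative roughness ε/D = 2e-06/0.506 = 3.95e-06. Swamee-Jain: f = 0.25/(log₁₀[3.95e-06/3.7 + 5.74/3.339e+06^0.9])² = 0.25/(log₁₀[1.07e-06 + 7.72e-06])² = 0.25/(-5.056)² = 0.00978.
Darcy-Weisbach: ΔP = f(L/D)(ρV²/2) = 0.00978·(34.6/0.506)·(989·2.715²/2) = 0.00978·68.38·3646 = 2438 Pa.
Pumping power P = QΔP = 0.546·2438 = 1331 W = 1.33 kW.

P ≈ 1.33 kW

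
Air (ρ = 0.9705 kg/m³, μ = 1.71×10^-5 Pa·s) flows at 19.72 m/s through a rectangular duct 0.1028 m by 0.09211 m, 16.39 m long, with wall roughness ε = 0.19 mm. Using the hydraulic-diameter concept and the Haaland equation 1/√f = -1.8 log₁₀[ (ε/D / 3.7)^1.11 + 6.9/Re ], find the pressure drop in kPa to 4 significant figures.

Hydraulic diameter D_h = 4A/P = 4·(0.1028·0.09211)/(2·(0.1028+0.09211)) = 0.03788/0.3898 = 0.09716 m.
Re = ρVD_h/μ = 0.9705·19.72·0.09716/1.71e-05 = 1.087e+05.
ε/D_h = 0.00019/0.09716 = 0.00196; Haaland gives 1/√f = -1.8 log₁₀[0.00023+6.35e-05] = 6.357, so f = 0.02474.
ΔP = f(L/D_h)(ρV²/2) = 0.02474·16.39/0.09716·188.7 = 787.6 Pa.
ΔP = 0.7876 kPa.

ΔP ≈ 0.7876 kPa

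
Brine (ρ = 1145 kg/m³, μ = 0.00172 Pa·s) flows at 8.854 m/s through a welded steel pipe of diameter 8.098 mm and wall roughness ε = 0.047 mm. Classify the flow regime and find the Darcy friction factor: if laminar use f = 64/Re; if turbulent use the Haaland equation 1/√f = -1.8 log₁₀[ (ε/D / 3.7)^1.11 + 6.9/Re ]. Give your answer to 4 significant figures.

Re = ρVD/μ = 1145·8.854·0.008098/0.00172 = 4.773e+04.
Re > 4000 → turbulent. ε/D = 4.7e-05/0.008098 = 0.0058; Haaland: 1/√f = -1.8 log₁₀[0.000771 + 0.000145] = 5.469, so f = 0.03343.

f ≈ 0.03343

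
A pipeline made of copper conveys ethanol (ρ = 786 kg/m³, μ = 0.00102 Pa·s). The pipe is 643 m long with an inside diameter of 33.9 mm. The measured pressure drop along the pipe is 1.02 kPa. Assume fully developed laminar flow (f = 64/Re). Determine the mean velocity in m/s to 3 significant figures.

V ≈ 0.0559 m/s

For laminar flow, f = 64/Re with Re = ρVD/μ, so Darcy-Weisbach reduces to ΔP = 32μLV/D². Solving for V: V = ΔP·D²/(32μL) = 1020·(0.0339)²/(32·0.00102·643) = 0.05585 m/s.
Check: Re = ρVD/μ = 786·0.05585·0.0339/0.00102 = 1459 < 2300, so the laminar assumption holds.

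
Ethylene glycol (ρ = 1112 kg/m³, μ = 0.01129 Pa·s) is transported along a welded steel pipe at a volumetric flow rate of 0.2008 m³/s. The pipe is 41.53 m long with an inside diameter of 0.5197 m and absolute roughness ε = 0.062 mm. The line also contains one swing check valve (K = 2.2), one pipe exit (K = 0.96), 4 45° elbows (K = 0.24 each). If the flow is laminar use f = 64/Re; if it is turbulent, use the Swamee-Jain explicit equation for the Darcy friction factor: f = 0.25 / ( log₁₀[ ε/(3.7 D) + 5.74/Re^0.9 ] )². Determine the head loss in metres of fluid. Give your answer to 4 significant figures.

h_f ≈ 0.2662 m

Cross-sectional area A = πD²/4 = π(0.5197)²/4 = 0.2121 m²; mean velocity V = Q/A = 0.2008/0.2121 = 0.9466 m/s.
Reynolds number Re = ρVD/μ = 1112 · 0.9466 · 0.5197 / 0.0113 = 4.845e+04.
Re > 4000 → turbulent. Relative roughness ε/D = 6.2e-05/0.5197 = 0.000119. Swamee-Jain: f = 0.25/(log₁₀[0.000119/3.7 + 5.74/4.845e+04^0.9])² = 0.25/(log₁₀[3.22e-05 + 0.000348])² = 0.25/(-3.419)² = 0.02138.
Total minor-loss coefficient ΣK = 1·2.2 + 1·0.96 + 4·0.24 = 4.12.
ΔP = [f·L/D + ΣK]·(ρV²/2) = [0.02138·41.53/0.5197 + 4.12]·(1112·0.9466²/2) = [1.709 + 4.12]·498.2 = 2904 Pa.
Head loss h_f = ΔP/(ρg) = 2904/(1112·9.81) = 0.2662 m.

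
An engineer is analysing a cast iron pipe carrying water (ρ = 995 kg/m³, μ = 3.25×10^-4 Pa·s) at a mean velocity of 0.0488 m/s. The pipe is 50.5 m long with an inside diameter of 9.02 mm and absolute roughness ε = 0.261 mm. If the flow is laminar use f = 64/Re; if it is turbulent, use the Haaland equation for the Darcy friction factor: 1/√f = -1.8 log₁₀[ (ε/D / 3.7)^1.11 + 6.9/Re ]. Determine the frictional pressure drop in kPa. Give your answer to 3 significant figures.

Reynolds number Re = ρVD/μ = 995 · 0.0488 · 0.00902 / 0.000325 = 1348.
Re < 2300 → laminar flow, so f = 64/Re = 64/1348 = 0.04749 (the turbulent correlation is not needed).
Darcy-Weisbach: ΔP = f(L/D)(ρV²/2) = 0.04749·(50.5/0.00902)·(995·0.0488²/2) = 0.04749·5599·1.185 = 315 Pa.
ΔP = 315 Pa = 0.315 kPa.

ΔP ≈ 0.315 kPa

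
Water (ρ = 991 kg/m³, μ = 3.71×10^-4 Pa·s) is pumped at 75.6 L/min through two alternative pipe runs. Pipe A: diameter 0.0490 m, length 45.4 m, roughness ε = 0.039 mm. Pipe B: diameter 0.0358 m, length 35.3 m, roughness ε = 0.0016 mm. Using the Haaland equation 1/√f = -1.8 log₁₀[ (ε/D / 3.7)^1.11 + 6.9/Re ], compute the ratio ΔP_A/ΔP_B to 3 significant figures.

ΔP_A/ΔP_B ≈ 0.332

Pipe A: V = Q/A = 0.00126/0.001886 = 0.6682 m/s; Re = 8.745e+04; ε/D = 0.000796; Haaland → f = 0.02154; ΔP_A = f(L/D)(ρV²/2) = 4415 Pa.
Pipe B: V = Q/A = 0.00126/0.001007 = 1.252 m/s; Re = 1.197e+05; ε/D = 4.47e-05; Haaland → f = 0.01738; ΔP_B = f(L/D)(ρV²/2) = 1.331e+04 Pa.
ΔP_A/ΔP_B = 4415/1.331e+04 = 0.332.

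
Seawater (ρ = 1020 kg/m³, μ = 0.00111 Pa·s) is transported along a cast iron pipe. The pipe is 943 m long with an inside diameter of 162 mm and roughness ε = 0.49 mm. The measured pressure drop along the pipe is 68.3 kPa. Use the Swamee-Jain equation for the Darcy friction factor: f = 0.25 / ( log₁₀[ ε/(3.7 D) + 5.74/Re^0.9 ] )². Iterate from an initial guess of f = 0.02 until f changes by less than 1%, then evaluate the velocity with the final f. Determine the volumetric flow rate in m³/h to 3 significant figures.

Rearranging Darcy-Weisbach: V = √(2·ΔP·D/(f·L·ρ)). With ε/D = 0.00049/0.162 = 0.00302, iterate starting from f = 0.02:
  f = 0.02 → V = √(2·6.83e+04·0.162/(0.02·943·1020)) = 1.073 m/s; Re = ρVD/μ = 1.597e+05; f → 0.02726
  f = 0.02726 → V = 0.9187 m/s; Re = 1.368e+05; f → 0.02741
Converged (Δf/f < 1%). With the final f = 0.02741: V = √(2·6.83e+04·0.162/(0.02741·943·1020)) = 0.9162 m/s.
Q = V·A = 0.9162·(π/4·0.162²) = 0.01889 m³/s = 68.0 m³/h.

Q ≈ 68.0 m³/h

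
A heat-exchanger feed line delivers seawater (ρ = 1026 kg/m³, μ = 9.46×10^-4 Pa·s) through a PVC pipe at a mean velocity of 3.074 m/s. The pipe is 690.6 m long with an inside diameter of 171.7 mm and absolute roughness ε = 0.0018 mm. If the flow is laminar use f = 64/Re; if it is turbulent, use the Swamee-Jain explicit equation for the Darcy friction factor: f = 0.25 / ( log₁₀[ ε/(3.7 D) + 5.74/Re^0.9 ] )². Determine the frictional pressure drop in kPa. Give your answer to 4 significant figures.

ΔP ≈ 252.7 kPa

Reynolds number Re = ρVD/μ = 1026 · 3.074 · 0.1717 / 0.000946 = 5.724e+05.
Re > 4000 → turbulent. Relative roughness ε/D = 1.8e-06/0.1717 = 1.05e-05. Swamee-Jain: f = 0.25/(log₁₀[1.05e-05/3.7 + 5.74/5.724e+05^0.9])² = 0.25/(log₁₀[2.83e-06 + 3.78e-05])² = 0.25/(-4.392)² = 0.01296.
Darcy-Weisbach: ΔP = f(L/D)(ρV²/2) = 0.01296·(690.6/0.1717)·(1026·3.074²/2) = 0.01296·4022·4848 = 2.527e+05 Pa.
ΔP = 2.527e+05 Pa = 252.7 kPa.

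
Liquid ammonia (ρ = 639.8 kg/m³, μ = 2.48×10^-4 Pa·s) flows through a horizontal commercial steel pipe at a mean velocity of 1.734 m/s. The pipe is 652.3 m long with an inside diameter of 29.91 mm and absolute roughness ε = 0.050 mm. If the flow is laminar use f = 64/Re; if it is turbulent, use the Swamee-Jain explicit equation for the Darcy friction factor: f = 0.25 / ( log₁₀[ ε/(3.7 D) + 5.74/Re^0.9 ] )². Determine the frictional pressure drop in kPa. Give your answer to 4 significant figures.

ΔP ≈ 503.3 kPa

Reynolds number Re = ρVD/μ = 639.8 · 1.734 · 0.02991 / 0.000248 = 1.338e+05.
Re > 4000 → turbulent. Relative roughness ε/D = 5e-05/0.02991 = 0.00167. Swamee-Jain: f = 0.25/(log₁₀[0.00167/3.7 + 5.74/1.338e+05^0.9])² = 0.25/(log₁₀[0.000452 + 0.00014])² = 0.25/(-3.228)² = 0.02399.
Darcy-Weisbach: ΔP = f(L/D)(ρV²/2) = 0.02399·(652.3/0.02991)·(639.8·1.734²/2) = 0.02399·2.181e+04·961.9 = 5.033e+05 Pa.
ΔP = 5.033e+05 Pa = 503.3 kPa.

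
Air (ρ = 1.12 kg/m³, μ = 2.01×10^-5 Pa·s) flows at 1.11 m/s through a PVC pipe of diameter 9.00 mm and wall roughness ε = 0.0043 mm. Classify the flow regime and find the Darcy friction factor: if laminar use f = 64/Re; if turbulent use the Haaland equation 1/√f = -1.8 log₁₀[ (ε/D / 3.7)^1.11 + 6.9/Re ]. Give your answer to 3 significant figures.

f ≈ 0.115

Re = ρVD/μ = 1.12·1.11·0.009/2.01e-05 = 556.7.
Re < 2300 → laminar, so f = 64/Re = 0.115 (roughness is irrelevant in laminar flow).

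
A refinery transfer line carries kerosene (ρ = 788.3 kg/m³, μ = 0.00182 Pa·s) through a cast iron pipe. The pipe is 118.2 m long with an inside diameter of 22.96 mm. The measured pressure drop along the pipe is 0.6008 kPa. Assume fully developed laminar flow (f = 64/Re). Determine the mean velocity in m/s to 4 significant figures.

For laminar flow, f = 64/Re with Re = ρVD/μ, so Darcy-Weisbach reduces to ΔP = 32μLV/D². Solving for V: V = ΔP·D²/(32μL) = 600.8·(0.02296)²/(32·0.00182·118.2) = 0.04601 m/s.
Check: Re = ρVD/μ = 788.3·0.04601·0.02296/0.00182 = 457.5 < 2300, so the laminar assumption holds.

V ≈ 0.04601 m/s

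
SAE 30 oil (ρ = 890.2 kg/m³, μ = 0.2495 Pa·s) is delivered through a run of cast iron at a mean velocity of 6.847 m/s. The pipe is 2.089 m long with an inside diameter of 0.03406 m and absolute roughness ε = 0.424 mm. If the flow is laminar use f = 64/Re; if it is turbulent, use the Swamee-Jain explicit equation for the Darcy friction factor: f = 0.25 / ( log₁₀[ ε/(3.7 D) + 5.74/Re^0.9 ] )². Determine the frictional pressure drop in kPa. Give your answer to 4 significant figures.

ΔP ≈ 98.44 kPa

Reynolds number Re = ρVD/μ = 890.2 · 6.847 · 0.03406 / 0.249 = 832.1.
Re < 2300 → laminar flow, so f = 64/Re = 64/832.1 = 0.07692 (the turbulent correlation is not needed).
Darcy-Weisbach: ΔP = f(L/D)(ρV²/2) = 0.07692·(2.089/0.03406)·(890.2·6.847²/2) = 0.07692·61.33·2.087e+04 = 9.844e+04 Pa.
ΔP = 9.844e+04 Pa = 98.44 kPa.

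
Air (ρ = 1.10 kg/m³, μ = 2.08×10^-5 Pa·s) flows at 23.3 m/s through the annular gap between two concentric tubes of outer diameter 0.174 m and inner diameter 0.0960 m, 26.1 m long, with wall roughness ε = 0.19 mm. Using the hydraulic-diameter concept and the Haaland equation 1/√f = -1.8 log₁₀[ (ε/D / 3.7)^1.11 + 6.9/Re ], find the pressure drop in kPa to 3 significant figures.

ΔP ≈ 2.61 kPa

Hydraulic diameter D_h = 4A/P = D_o - D_i = 0.174 - 0.096 = 0.078 m.
Re = ρVD_h/μ = 1.1·23.3·0.078/2.08e-05 = 9.611e+04.
ε/D_h = 0.00019/0.078 = 0.00244; Haaland gives 1/√f = -1.8 log₁₀[0.000294+7.18e-05] = 6.186, so f = 0.02613.
ΔP = f(L/D_h)(ρV²/2) = 0.02613·26.1/0.078·298.6 = 2611 Pa.
ΔP = 2.61 kPa.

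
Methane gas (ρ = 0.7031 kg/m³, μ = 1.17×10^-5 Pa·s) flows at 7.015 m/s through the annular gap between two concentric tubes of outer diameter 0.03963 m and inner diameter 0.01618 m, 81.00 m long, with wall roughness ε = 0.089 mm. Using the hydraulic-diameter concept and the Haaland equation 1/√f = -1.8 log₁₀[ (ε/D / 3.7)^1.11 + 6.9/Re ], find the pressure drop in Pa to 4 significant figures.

Hydraulic diameter D_h = 4A/P = D_o - D_i = 0.03963 - 0.01618 = 0.02345 m.
Re = ρVD_h/μ = 0.7031·7.015·0.02345/1.17e-05 = 9886.
ε/D_h = 8.9e-05/0.02345 = 0.0038; Haaland gives 1/√f = -1.8 log₁₀[0.000481+0.000698] = 5.271, so f = 0.03599.
ΔP = f(L/D_h)(ρV²/2) = 0.03599·81/0.02345·17.3 = 2151 Pa.

ΔP ≈ 2151 Pa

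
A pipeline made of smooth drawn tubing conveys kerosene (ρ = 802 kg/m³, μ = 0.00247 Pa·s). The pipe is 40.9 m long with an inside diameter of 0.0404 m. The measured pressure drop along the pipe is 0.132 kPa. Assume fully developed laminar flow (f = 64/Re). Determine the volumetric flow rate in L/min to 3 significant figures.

For laminar flow, f = 64/Re with Re = ρVD/μ, so Darcy-Weisbach reduces to ΔP = 32μLV/D². Solving for V: V = ΔP·D²/(32μL) = 132·(0.0404)²/(32·0.00247·40.9) = 0.06664 m/s.
Check: Re = ρVD/μ = 802·0.06664·0.0404/0.00247 = 874.2 < 2300, so the laminar assumption holds.
Q = V·A = 0.06664·(π/4·0.0404²) = 8.543e-05 m³/s = 5.13 L/min.

Q ≈ 5.13 L/min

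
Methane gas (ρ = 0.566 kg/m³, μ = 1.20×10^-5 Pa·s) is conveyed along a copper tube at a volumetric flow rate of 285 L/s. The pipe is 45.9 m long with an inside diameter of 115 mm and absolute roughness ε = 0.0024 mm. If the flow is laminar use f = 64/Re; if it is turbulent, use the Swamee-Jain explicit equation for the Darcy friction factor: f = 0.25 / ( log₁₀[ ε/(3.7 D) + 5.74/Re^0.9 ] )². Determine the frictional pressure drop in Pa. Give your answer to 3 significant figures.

Q = 285 L/s = 285/1000 = 0.285 m³/s.
Cross-sectional area A = πD²/4 = π(0.115)²/4 = 0.01039 m²; mean velocity V = Q/A = 0.285/0.01039 = 27.44 m/s.
Reynolds number Re = ρVD/μ = 0.566 · 27.44 · 0.115 / 1.2e-05 = 1.488e+05.
Re > 4000 → turbulent. Relative roughness ε/D = 2.4e-06/0.115 = 2.09e-05. Swamee-Jain: f = 0.25/(log₁₀[2.09e-05/3.7 + 5.74/1.488e+05^0.9])² = 0.25/(log₁₀[5.64e-06 + 0.000127])² = 0.25/(-3.878)² = 0.01663.
Darcy-Weisbach: ΔP = f(L/D)(ρV²/2) = 0.01663·(45.9/0.115)·(0.566·27.44²/2) = 0.01663·399.1·213.1 = 1414 Pa.

ΔP ≈ 1410 Pa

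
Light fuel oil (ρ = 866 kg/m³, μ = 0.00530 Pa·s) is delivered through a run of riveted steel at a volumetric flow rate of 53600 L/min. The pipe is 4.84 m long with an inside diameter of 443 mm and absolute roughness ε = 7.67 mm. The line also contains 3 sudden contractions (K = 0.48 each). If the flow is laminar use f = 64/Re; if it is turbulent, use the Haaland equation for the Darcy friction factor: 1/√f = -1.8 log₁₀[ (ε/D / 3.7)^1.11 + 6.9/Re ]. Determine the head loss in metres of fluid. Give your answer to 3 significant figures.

Q = 53600 L/min = 53600/60000 = 0.8933 m³/s.
Cross-sectional area A = πD²/4 = π(0.443)²/4 = 0.1541 m²; mean velocity V = Q/A = 0.8933/0.1541 = 5.796 m/s.
Reynolds number Re = ρVD/μ = 866 · 5.796 · 0.443 / 0.0053 = 4.195e+05.
Re > 4000 → turbulent. Relative roughness ε/D = 0.00767/0.443 = 0.0173. Haaland: 1/√f = -1.8 log₁₀[(0.0173/3.7)^1.11 + 6.9/4.195e+05] = -1.8 log₁₀[0.00259 + 1.64e-05] = 4.65, so f = 0.04625.
Total minor-loss coefficient ΣK = 3·0.48 = 1.44.
ΔP = [f·L/D + ΣK]·(ρV²/2) = [0.04625·4.84/0.443 + 1.44]·(866·5.796²/2) = [0.5053 + 1.44]·1.455e+04 = 2.829e+04 Pa.
Head loss h_f = ΔP/(ρg) = 2.829e+04/(866·9.81) = 3.33 m.

h_f ≈ 3.33 m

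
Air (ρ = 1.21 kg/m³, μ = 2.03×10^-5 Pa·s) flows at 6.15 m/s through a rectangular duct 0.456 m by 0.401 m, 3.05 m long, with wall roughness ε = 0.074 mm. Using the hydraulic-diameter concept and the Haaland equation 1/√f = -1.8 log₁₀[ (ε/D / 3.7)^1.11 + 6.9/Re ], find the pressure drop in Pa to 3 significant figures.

Hydraulic diameter D_h = 4A/P = 4·(0.456·0.401)/(2·(0.456+0.401)) = 0.7314/1.714 = 0.4267 m.
Re = ρVD_h/μ = 1.21·6.15·0.4267/2.03e-05 = 1.564e+05.
ε/D_h = 7.4e-05/0.4267 = 0.000173; Haaland gives 1/√f = -1.8 log₁₀[1.57e-05+4.41e-05] = 7.602, so f = 0.0173.
ΔP = f(L/D_h)(ρV²/2) = 0.0173·3.05/0.4267·22.88 = 2.83 Pa.

ΔP ≈ 2.83 Pa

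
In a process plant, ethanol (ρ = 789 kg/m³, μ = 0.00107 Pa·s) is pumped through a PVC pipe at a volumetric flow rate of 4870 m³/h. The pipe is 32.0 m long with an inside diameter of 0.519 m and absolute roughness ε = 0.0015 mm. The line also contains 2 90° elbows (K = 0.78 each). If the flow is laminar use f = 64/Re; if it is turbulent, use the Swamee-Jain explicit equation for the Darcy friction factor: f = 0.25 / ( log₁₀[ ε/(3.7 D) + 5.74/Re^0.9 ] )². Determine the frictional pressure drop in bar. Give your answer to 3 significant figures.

ΔP ≈ 0.353 bar

Q = 4870 m³/h = 4870/3600 = 1.353 m³/s.
Cross-sectional area A = πD²/4 = π(0.519)²/4 = 0.2116 m²; mean velocity V = Q/A = 1.353/0.2116 = 6.394 m/s.
Reynolds number Re = ρVD/μ = 789 · 6.394 · 0.519 / 0.00107 = 2.447e+06.
Re > 4000 → turbulent. Relative roughness ε/D = 1.5e-06/0.519 = 2.89e-06. Swamee-Jain: f = 0.25/(log₁₀[2.89e-06/3.7 + 5.74/2.447e+06^0.9])² = 0.25/(log₁₀[7.81e-07 + 1.02e-05])² = 0.25/(-4.959)² = 0.01017.
Total minor-loss coefficient ΣK = 2·0.78 = 1.56.
ΔP = [f·L/D + ΣK]·(ρV²/2) = [0.01017·32/0.519 + 1.56]·(789·6.394²/2) = [0.6268 + 1.56]·1.613e+04 = 3.528e+04 Pa.
ΔP = 3.528e+04 Pa = 0.353 bar.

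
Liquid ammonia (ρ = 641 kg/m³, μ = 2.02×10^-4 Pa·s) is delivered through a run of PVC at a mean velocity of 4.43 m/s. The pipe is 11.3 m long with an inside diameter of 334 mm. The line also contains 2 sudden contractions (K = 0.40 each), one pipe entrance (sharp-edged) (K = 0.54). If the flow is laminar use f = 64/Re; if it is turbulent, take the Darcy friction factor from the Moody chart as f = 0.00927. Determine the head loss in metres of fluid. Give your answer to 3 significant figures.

h_f ≈ 1.65 m

Reynolds number Re = ρVD/μ = 641 · 4.43 · 0.334 / 0.000202 = 4.695e+06.
Re > 4000 → turbulent; use the Moody-chart value f = 0.00927.
Total minor-loss coefficient ΣK = 2·0.4 + 1·0.54 = 1.34.
ΔP = [f·L/D + ΣK]·(ρV²/2) = [0.00927·11.3/0.334 + 1.34]·(641·4.43²/2) = [0.3136 + 1.34]·6290 = 1.04e+04 Pa.
Head loss h_f = ΔP/(ρg) = 1.04e+04/(641·9.81) = 1.65 m.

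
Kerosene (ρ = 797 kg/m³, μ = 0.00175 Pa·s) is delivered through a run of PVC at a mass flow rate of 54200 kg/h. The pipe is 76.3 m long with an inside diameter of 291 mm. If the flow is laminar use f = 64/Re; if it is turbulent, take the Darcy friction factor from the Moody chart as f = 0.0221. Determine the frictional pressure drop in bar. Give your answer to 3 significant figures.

ΔP ≈ 0.00186 bar

ṁ = 54200 kg/h = 54200/3600 = 15.06 kg/s.
A = πD²/4 = π(0.291)²/4 = 0.06651 m²; mean velocity V = ṁ/(ρA) = 15.06/(797 · 0.06651) = 0.284 m/s.
Reynolds number Re = ρVD/μ = 797 · 0.284 · 0.291 / 0.00175 = 3.764e+04.
Re > 4000 → turbulent; use the Moody-chart value f = 0.0221.
Darcy-Weisbach: ΔP = f(L/D)(ρV²/2) = 0.0221·(76.3/0.291)·(797·0.284²/2) = 0.0221·262.2·32.15 = 186.3 Pa.
ΔP = 186.3 Pa = 0.00186 bar.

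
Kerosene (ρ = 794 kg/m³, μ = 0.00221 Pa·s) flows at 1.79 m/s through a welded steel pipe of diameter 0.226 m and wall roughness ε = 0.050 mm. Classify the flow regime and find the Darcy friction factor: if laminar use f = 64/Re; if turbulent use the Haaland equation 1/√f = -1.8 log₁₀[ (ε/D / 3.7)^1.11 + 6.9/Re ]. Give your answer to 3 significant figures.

Re = ρVD/μ = 794·1.79·0.226/0.00221 = 1.453e+05.
Re > 4000 → turbulent. ε/D = 5e-05/0.226 = 0.000221; Haaland: 1/√f = -1.8 log₁₀[2.05e-05 + 4.75e-05] = 7.502, so f = 0.01777.

f ≈ 0.0178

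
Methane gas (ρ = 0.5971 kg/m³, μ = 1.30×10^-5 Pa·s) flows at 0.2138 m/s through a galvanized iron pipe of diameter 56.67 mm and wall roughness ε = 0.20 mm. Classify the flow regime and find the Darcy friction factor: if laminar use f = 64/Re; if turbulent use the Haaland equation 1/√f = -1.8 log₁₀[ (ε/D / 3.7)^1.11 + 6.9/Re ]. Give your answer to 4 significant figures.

f ≈ 0.1150

Re = ρVD/μ = 0.5971·0.2138·0.05667/1.3e-05 = 556.5.
Re < 2300 → laminar, so f = 64/Re = 0.115 (roughness is irrelevant in laminar flow).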